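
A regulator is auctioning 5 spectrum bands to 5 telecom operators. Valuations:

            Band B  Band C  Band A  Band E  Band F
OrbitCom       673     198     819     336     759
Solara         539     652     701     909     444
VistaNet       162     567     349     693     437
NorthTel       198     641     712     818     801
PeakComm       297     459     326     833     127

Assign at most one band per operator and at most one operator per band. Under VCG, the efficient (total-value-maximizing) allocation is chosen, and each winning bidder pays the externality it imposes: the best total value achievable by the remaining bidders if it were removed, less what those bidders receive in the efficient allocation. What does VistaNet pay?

VistaNet pays $97M.

Efficient allocation: OrbitCom→Band B ($673M), Solara→Band A ($701M), VistaNet→Band C ($567M), NorthTel→Band F ($801M), PeakComm→Band E ($833M); total welfare W = $3575M.
VistaNet receives Band C at value $567M, so the others get W − 567 = $3008M.
Without VistaNet: best allocation of the remaining 4 bidders over all 5 bands is OrbitCom→Band A ($819M), Solara→Band C ($652M), NorthTel→Band F ($801M), PeakComm→Band E ($833M), total $3105M.
VCG payment = (others' best without VistaNet) − (others' welfare with VistaNet) = 3105 − 3008 = $97M.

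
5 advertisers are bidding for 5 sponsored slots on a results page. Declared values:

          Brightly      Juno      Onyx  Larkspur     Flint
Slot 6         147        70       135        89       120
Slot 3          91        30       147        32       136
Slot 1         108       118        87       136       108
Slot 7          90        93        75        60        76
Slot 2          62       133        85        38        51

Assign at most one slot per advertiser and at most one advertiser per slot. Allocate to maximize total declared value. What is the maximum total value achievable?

Maximum total: $639

Optimal: Brightly→Slot 6 ($147), Juno→Slot 2 ($133), Onyx→Slot 3 ($147), Larkspur→Slot 1 ($136), Flint→Slot 7 ($76) — total 147+133+147+136+76 = $639.
Column-greedy (each slot in turn goes to its best remaining advertiser) gives $574, worse by 65.
Swapping Onyx↔Juno (Onyx→Slot 2 $85, Juno→Slot 3 $30) loses 165.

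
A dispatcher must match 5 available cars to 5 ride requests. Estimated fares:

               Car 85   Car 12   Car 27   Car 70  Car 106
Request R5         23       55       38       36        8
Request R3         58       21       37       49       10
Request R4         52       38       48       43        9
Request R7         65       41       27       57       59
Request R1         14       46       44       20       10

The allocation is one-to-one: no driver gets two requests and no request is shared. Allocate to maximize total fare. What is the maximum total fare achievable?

Max total: $259

Optimal: Car 85→Request R3 ($58), Car 12→Request R5 ($55), Car 27→Request R1 ($44), Car 70→Request R4 ($43), Car 106→Request R7 ($59) — total 58+55+44+43+59 = $259.
Column-greedy (each request in turn goes to its best remaining driver) gives $240, worse by 19.
Swapping Car 27↔Car 106 (Car 27→Request R7 $27, Car 106→Request R1 $10) loses 66.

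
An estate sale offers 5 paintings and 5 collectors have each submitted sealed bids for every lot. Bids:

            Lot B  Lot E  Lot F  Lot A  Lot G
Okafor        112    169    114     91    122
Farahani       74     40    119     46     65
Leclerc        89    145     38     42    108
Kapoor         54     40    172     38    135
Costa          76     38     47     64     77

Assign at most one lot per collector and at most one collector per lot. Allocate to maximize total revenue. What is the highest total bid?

Max total: $587

Optimal: Okafor→Lot E ($169), Farahani→Lot B ($74), Leclerc→Lot G ($108), Kapoor→Lot F ($172), Costa→Lot A ($64) — total 169+74+108+172+64 = $587.
Row-greedy (each collector in turn takes its best remaining lot) gives $514, worse by 73.
Next-best assignment: Okafor→Lot G, Farahani→Lot B, Leclerc→Lot E, Kapoor→Lot F, Costa→Lot A = $577.
No other one-to-one assignment exceeds $587.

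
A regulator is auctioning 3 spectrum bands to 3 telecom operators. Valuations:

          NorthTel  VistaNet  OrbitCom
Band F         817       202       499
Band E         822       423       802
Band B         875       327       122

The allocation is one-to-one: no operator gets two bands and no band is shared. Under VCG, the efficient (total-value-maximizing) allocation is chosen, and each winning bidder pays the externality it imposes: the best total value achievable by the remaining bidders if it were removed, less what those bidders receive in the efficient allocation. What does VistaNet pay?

Efficient allocation: NorthTel→Band F ($817M), VistaNet→Band B ($327M), OrbitCom→Band E ($802M); total welfare W = $1946M.
VistaNet receives Band B at value $327M, so the others get W − 327 = $1619M.
Without VistaNet: best allocation of the remaining 2 bidders over all 3 bands is NorthTel→Band B ($875M), OrbitCom→Band E ($802M), total $1677M.
VCG payment = (others' best without VistaNet) − (others' welfare with VistaNet) = 1677 − 1619 = $58M.

VistaNet pays $58M.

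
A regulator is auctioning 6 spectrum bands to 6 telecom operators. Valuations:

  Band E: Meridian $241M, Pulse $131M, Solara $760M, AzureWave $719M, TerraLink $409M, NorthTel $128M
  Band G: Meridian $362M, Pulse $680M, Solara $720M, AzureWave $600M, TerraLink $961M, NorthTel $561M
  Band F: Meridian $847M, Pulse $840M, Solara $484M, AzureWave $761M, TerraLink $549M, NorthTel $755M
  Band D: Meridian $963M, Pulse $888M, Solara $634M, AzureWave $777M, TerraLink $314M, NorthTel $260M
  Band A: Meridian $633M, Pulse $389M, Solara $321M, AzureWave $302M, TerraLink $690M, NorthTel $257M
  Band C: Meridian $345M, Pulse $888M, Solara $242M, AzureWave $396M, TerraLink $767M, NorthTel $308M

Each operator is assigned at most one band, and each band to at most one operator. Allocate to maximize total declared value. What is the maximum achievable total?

Maximum total: $4774M

This is the linear assignment problem.
Optimal: Meridian→Band A ($633M), Pulse→Band C ($888M), Solara→Band E ($760M), AzureWave→Band D ($777M), TerraLink→Band G ($961M), NorthTel→Band F ($755M) — total 633+888+760+777+961+755 = $4774M.
Column-greedy (each band in turn goes to its best remaining operator) gives $4066M, worse by 708.
Swapping NorthTel↔Meridian (NorthTel→Band A $257M, Meridian→Band F $847M) loses 284.
No other one-to-one assignment exceeds $4774M.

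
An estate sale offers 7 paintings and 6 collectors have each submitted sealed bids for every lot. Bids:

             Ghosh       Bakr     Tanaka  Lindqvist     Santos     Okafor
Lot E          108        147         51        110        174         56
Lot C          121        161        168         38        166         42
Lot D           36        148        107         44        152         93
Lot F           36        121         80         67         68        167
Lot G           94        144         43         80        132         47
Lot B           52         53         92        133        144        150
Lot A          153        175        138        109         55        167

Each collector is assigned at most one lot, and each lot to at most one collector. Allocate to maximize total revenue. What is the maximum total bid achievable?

Optimal: Ghosh→Lot A ($153), Bakr→Lot D ($148), Tanaka→Lot C ($168), Lindqvist→Lot B ($133), Santos→Lot E ($174), Okafor→Lot F ($167) — total 153+148+168+133+174+167 = $943.

Max total: $943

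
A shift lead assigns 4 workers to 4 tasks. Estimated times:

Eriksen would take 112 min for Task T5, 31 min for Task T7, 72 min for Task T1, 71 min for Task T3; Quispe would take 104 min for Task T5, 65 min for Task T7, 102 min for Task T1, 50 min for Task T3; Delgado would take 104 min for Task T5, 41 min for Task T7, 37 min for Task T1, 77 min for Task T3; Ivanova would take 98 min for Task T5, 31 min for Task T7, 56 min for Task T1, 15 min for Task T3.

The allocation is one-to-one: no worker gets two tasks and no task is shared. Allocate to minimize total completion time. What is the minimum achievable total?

This is the linear assignment problem.
Optimal: Eriksen→Task T7 (31 min), Quispe→Task T5 (104 min), Delgado→Task T1 (37 min), Ivanova→Task T3 (15 min) — total 31+104+37+15 = 187 min.
Next-best assignment: Eriksen→Task T7, Quispe→Task T3, Delgado→Task T1, Ivanova→Task T5 = 216 min.
No other one-to-one assignment undercuts 187 min.

Min total: 187 min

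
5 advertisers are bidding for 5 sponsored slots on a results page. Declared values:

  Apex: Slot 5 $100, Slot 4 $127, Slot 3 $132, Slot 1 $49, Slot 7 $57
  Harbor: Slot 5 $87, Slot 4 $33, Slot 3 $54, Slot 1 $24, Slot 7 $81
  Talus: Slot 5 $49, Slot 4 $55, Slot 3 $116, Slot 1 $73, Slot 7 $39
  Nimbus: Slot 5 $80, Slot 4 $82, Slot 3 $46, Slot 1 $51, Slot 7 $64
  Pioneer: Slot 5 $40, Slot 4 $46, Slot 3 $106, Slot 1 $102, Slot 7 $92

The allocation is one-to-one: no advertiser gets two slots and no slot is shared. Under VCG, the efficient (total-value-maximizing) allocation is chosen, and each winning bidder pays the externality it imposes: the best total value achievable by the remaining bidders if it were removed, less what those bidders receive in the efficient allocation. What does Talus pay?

Efficient allocation: Apex→Slot 4 ($127), Harbor→Slot 7 ($81), Talus→Slot 3 ($116), Nimbus→Slot 5 ($80), Pioneer→Slot 1 ($102); total welfare W = $506.
Talus receives Slot 3 at value $116, so the others get W − 116 = $390.
Without Talus: best allocation of the remaining 4 bidders over all 5 slots is Apex→Slot 3 ($132), Harbor→Slot 5 ($87), Nimbus→Slot 4 ($82), Pioneer→Slot 1 ($102), total $403.
VCG payment = (others' best without Talus) − (others' welfare with Talus) = 403 − 390 = $13.

Talus pays $13.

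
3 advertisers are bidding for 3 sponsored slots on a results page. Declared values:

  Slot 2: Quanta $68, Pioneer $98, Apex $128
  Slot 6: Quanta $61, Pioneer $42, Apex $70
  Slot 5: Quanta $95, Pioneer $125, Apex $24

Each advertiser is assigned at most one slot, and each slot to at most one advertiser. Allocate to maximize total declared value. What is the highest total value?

This is the linear assignment problem.
Optimal: Quanta→Slot 6 ($61), Pioneer→Slot 5 ($125), Apex→Slot 2 ($128) — total 61+125+128 = $314.
Row-greedy (each advertiser in turn takes its best remaining slot) gives $263, worse by 51.
Next-best assignment: Quanta→Slot 5, Pioneer→Slot 6, Apex→Slot 2 = $265.
Checked against all permutations: $314 is optimal.

Max total: $314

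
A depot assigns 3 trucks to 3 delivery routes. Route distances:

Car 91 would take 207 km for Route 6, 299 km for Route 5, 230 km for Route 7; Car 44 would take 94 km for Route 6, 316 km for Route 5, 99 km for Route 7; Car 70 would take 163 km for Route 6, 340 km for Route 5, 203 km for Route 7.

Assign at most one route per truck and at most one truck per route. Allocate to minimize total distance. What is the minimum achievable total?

Treat this as an assignment problem: match each truck to one route.
Optimal: Car 91→Route 5 (299 km), Car 44→Route 7 (99 km), Car 70→Route 6 (163 km) — total 299+99+163 = 561 km.
Column-greedy (each route in turn goes to its cheapest remaining truck) gives 596 km, worse by 35.

Min total: 561 km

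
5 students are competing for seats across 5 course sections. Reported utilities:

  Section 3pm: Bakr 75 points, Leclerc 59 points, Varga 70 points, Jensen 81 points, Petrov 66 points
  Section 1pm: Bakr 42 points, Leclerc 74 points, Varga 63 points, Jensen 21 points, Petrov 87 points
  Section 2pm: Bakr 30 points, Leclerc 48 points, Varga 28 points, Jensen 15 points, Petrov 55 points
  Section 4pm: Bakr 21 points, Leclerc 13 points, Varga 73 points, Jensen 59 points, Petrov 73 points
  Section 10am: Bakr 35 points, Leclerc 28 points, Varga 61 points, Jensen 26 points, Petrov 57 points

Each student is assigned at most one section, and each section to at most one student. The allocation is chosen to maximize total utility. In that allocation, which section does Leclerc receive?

Leclerc receives Section 2pm.

Optimal: Bakr→Section 3pm (75 points), Leclerc→Section 2pm (48 points), Varga→Section 10am (61 points), Jensen→Section 4pm (59 points), Petrov→Section 1pm (87 points) — total 75+48+61+59+87 = 330 points.
Column-greedy (each section in turn goes to its best remaining student) gives 324 points, worse by 6.
Checked against all permutations: 330 points is optimal.
Leclerc's own top section is Section 1pm (74 points), but forcing Leclerc→Section 1pm and reassigning the rest optimally gives only 324 points — worse by 6.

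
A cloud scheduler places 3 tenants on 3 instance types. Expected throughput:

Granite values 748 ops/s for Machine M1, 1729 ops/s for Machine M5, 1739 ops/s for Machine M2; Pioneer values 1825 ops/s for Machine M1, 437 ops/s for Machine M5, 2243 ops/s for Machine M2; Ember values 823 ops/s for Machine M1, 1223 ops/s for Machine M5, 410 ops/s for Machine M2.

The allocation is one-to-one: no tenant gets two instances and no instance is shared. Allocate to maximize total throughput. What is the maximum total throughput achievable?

Maximum total: 4795 ops/s

Optimal: Granite→Machine M5 (1729 ops/s), Pioneer→Machine M2 (2243 ops/s), Ember→Machine M1 (823 ops/s) — total 1729+2243+823 = 4795 ops/s.
Swapping Granite↔Pioneer (Granite→Machine M2 1739 ops/s, Pioneer→Machine M5 437 ops/s) loses 1796.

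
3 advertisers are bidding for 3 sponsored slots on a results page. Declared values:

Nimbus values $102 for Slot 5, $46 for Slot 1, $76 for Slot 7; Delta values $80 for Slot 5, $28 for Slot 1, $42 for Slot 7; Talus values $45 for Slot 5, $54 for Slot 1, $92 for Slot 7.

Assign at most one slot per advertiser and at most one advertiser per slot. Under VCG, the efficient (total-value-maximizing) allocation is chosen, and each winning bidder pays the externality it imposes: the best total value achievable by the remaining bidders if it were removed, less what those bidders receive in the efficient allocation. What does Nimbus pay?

Nimbus pays $52.

Efficient allocation: Nimbus→Slot 5 ($102), Delta→Slot 1 ($28), Talus→Slot 7 ($92); total welfare W = $222.
Nimbus receives Slot 5 at value $102, so the others get W − 102 = $120.
Without Nimbus: best allocation of the remaining 2 bidders over all 3 slots is Delta→Slot 5 ($80), Talus→Slot 7 ($92), total $172.
VCG payment = (others' best without Nimbus) − (others' welfare with Nimbus) = 172 − 120 = $52.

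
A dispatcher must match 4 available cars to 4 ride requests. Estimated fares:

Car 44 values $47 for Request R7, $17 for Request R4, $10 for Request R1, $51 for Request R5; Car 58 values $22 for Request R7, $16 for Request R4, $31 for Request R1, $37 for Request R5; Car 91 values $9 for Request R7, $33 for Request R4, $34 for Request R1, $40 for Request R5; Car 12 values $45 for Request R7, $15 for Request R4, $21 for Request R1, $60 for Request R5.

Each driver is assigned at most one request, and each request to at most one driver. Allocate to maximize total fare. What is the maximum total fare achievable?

Optimal: Car 44→Request R7 ($47), Car 58→Request R1 ($31), Car 91→Request R4 ($33), Car 12→Request R5 ($60) — total 47+31+33+60 = $171.
Row-greedy (each driver in turn takes its best remaining request) gives $160, worse by 11.

Maximum total: $171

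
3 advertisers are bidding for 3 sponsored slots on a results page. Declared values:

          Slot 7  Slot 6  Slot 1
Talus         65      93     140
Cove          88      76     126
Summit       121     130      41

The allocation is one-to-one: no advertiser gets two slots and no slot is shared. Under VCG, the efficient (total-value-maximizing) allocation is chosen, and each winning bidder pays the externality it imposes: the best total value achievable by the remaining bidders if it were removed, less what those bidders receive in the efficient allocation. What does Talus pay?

Efficient allocation: Talus→Slot 1 ($140), Cove→Slot 7 ($88), Summit→Slot 6 ($130); total welfare W = $358.
Talus receives Slot 1 at value $140, so the others get W − 140 = $218.
Without Talus: best allocation of the remaining 2 bidders over all 3 slots is Cove→Slot 1 ($126), Summit→Slot 6 ($130), total $256.
VCG payment = (others' best without Talus) − (others' welfare with Talus) = 256 − 218 = $38.

Talus pays $38.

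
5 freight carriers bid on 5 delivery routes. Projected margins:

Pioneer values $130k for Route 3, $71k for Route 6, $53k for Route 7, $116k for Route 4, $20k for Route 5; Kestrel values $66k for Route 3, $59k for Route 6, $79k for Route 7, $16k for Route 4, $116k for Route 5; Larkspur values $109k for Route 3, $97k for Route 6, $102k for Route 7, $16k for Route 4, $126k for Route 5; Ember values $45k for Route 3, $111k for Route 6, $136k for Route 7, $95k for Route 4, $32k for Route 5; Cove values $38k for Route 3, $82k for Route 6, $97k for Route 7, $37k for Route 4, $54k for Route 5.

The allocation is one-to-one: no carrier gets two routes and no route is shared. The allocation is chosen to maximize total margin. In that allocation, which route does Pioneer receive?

Optimal: Pioneer→Route 4 ($116k), Kestrel→Route 5 ($116k), Larkspur→Route 3 ($109k), Ember→Route 7 ($136k), Cove→Route 6 ($82k) — total 116+116+109+136+82 = $559k.
Max-entry greedy (repeatedly take the single best remaining cell) gives $490k, worse by 69.
Swapping Pioneer↔Cove (Pioneer→Route 6 $71k, Cove→Route 4 $37k) loses 90.
Pioneer's own top route is Route 3 ($130k), but forcing Pioneer→Route 3 and reassigning the rest optimally gives only $535k — worse by 24.

Pioneer receives Route 4.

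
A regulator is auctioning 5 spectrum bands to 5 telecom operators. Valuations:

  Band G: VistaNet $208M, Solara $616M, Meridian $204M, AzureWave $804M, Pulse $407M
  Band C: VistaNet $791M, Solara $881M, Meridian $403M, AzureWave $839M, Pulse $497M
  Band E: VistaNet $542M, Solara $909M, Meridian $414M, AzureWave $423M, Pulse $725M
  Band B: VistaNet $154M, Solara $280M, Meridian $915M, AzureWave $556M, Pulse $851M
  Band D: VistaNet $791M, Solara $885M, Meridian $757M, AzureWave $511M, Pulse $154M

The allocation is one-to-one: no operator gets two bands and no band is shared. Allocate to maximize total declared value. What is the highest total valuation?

Treat this as an assignment problem: match each operator to one band.
Optimal: VistaNet→Band C ($791M), Solara→Band D ($885M), Meridian→Band B ($915M), AzureWave→Band G ($804M), Pulse→Band E ($725M) — total 791+885+915+804+725 = $4120M.

Max total: $4120M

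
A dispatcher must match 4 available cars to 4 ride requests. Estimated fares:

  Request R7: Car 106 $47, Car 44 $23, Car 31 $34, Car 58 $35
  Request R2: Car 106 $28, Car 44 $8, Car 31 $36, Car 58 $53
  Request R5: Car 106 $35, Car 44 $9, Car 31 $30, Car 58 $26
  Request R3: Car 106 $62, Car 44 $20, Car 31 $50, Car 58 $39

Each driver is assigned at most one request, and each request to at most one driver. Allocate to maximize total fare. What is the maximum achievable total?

Optimal: Car 106→Request R3 ($62), Car 44→Request R7 ($23), Car 31→Request R5 ($30), Car 58→Request R2 ($53) — total 62+23+30+53 = $168.
Column-greedy (each request in turn goes to its best remaining driver) gives $150, worse by 18.

Maximum total: $168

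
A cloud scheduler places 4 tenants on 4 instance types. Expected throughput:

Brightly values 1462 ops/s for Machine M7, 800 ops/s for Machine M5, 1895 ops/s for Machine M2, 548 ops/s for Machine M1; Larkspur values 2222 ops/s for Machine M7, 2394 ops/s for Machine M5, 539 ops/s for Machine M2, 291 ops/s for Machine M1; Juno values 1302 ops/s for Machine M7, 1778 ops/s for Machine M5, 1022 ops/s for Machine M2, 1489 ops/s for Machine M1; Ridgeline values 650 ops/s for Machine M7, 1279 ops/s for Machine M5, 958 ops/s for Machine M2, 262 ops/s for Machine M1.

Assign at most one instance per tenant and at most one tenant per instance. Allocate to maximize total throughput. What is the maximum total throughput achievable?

Max total: 6885 ops/s

This is the linear assignment problem.
Optimal: Brightly→Machine M2 (1895 ops/s), Larkspur→Machine M7 (2222 ops/s), Juno→Machine M1 (1489 ops/s), Ridgeline→Machine M5 (1279 ops/s) — total 1895+2222+1489+1279 = 6885 ops/s.
Max-entry greedy (repeatedly take the single best remaining cell) gives 6428 ops/s, worse by 457.
Swapping Larkspur↔Ridgeline (Larkspur→Machine M5 2394 ops/s, Ridgeline→Machine M7 650 ops/s) loses 457.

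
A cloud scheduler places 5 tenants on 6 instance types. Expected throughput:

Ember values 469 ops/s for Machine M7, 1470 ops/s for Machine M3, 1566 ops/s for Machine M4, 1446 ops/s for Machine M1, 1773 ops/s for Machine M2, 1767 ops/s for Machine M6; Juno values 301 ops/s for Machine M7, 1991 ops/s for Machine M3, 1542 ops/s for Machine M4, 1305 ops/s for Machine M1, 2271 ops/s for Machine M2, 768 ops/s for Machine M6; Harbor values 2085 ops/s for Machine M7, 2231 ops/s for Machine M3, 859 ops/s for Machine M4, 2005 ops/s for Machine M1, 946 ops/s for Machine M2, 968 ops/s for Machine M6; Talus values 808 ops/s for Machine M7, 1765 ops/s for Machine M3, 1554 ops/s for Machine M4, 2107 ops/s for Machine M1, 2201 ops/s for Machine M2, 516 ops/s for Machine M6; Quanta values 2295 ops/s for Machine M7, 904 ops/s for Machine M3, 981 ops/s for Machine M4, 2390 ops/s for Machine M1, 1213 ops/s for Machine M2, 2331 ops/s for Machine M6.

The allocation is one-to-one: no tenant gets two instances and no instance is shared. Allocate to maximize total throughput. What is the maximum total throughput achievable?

Treat this as an assignment problem: match each tenant to one instance.
Optimal: Ember→Machine M6 (1767 ops/s), Juno→Machine M2 (2271 ops/s), Harbor→Machine M3 (2231 ops/s), Talus→Machine M1 (2107 ops/s), Quanta→Machine M7 (2295 ops/s) — total 1767+2271+2231+2107+2295 = 10671 ops/s.
Max-entry greedy (repeatedly take the single best remaining cell) gives 10213 ops/s, worse by 458.

Max total: 10671 ops/s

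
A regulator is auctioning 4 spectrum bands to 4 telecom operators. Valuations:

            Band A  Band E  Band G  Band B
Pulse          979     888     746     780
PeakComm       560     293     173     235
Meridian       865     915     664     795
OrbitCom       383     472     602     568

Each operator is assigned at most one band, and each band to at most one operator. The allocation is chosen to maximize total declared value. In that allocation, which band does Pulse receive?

Treat this as an assignment problem: match each operator to one band.
Optimal: Pulse→Band B ($780M), PeakComm→Band A ($560M), Meridian→Band E ($915M), OrbitCom→Band G ($602M) — total 780+560+915+602 = $2857M.
Row-greedy (each operator in turn takes its best remaining band) gives $2669M, worse by 188.
Swapping Meridian↔Pulse (Meridian→Band B $795M, Pulse→Band E $888M) loses 12.
Pulse's own top band is Band A ($979M), but forcing Pulse→Band A and reassigning the rest optimally gives only $2731M — worse by 126.

Pulse receives Band B.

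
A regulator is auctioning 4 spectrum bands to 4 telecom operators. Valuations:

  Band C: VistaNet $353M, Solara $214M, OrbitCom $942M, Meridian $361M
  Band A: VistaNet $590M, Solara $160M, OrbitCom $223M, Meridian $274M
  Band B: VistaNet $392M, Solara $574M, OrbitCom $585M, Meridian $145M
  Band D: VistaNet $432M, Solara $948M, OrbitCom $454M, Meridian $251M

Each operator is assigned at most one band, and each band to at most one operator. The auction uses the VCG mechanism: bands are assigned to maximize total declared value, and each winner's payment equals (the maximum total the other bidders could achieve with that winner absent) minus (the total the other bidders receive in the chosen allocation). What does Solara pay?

Efficient allocation: VistaNet→Band A ($590M), Solara→Band D ($948M), OrbitCom→Band C ($942M), Meridian→Band B ($145M); total welfare W = $2625M.
Solara receives Band D at value $948M, so the others get W − 948 = $1677M.
Without Solara: best allocation of the remaining 3 bidders over all 4 bands is VistaNet→Band A ($590M), OrbitCom→Band C ($942M), Meridian→Band D ($251M), total $1783M.
VCG payment = (others' best without Solara) − (others' welfare with Solara) = 1783 − 1677 = $106M.

Solara pays $106M.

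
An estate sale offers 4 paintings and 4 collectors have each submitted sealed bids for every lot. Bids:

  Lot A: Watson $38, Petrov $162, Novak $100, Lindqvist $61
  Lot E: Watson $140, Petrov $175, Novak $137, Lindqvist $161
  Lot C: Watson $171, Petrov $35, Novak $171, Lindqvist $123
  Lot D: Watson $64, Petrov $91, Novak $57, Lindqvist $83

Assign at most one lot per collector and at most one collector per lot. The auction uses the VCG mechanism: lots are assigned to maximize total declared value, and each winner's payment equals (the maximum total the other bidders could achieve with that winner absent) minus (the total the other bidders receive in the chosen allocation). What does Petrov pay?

Efficient allocation: Watson→Lot D ($64), Petrov→Lot A ($162), Novak→Lot C ($171), Lindqvist→Lot E ($161); total welfare W = $558.
Petrov receives Lot A at value $162, so the others get W − 162 = $396.
Without Petrov: best allocation of the remaining 3 bidders over all 4 lots is Watson→Lot C ($171), Novak→Lot A ($100), Lindqvist→Lot E ($161), total $432.
VCG payment = (others' best without Petrov) − (others' welfare with Petrov) = 432 − 396 = $36.

Petrov pays $36.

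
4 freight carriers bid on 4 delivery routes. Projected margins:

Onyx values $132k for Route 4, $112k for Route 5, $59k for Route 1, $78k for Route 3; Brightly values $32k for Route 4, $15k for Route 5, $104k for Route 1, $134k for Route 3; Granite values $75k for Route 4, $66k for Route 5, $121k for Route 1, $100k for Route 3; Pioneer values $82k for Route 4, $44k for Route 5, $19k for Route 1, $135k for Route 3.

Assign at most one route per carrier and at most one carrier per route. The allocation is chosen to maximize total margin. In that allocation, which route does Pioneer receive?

Pioneer receives Route 4.

This is the linear assignment problem.
Optimal: Onyx→Route 5 ($112k), Brightly→Route 3 ($134k), Granite→Route 1 ($121k), Pioneer→Route 4 ($82k) — total 112+134+121+82 = $449k.
Max-entry greedy (repeatedly take the single best remaining cell) gives $403k, worse by 46.
Swapping Granite↔Onyx (Granite→Route 5 $66k, Onyx→Route 1 $59k) loses 108.
No other one-to-one assignment exceeds $449k.
Pioneer's own top route is Route 3 ($135k), but forcing Pioneer→Route 3 and reassigning the rest optimally gives only $437k — worse by 12.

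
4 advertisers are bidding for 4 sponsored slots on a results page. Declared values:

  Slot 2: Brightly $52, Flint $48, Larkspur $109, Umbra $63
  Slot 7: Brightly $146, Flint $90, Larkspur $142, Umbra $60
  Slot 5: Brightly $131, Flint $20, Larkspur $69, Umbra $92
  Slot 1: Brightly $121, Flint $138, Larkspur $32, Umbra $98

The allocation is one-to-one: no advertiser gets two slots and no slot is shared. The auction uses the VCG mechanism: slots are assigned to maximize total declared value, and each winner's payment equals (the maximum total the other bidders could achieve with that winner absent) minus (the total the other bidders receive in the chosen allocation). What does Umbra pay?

Umbra pays $18.

Efficient allocation: Brightly→Slot 7 ($146), Flint→Slot 1 ($138), Larkspur→Slot 2 ($109), Umbra→Slot 5 ($92); total welfare W = $485.
Umbra receives Slot 5 at value $92, so the others get W − 92 = $393.
Without Umbra: best allocation of the remaining 3 bidders over all 4 slots is Brightly→Slot 5 ($131), Flint→Slot 1 ($138), Larkspur→Slot 7 ($142), total $411.
VCG payment = (others' best without Umbra) − (others' welfare with Umbra) = 411 − 393 = $18.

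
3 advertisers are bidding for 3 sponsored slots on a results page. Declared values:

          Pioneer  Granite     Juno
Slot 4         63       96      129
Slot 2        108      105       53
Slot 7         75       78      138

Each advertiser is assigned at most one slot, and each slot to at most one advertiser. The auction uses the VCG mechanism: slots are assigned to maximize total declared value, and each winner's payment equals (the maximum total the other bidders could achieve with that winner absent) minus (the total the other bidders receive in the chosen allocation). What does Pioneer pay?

Efficient allocation: Pioneer→Slot 2 ($108), Granite→Slot 4 ($96), Juno→Slot 7 ($138); total welfare W = $342.
Pioneer receives Slot 2 at value $108, so the others get W − 108 = $234.
Without Pioneer: best allocation of the remaining 2 bidders over all 3 slots is Granite→Slot 2 ($105), Juno→Slot 7 ($138), total $243.
VCG payment = (others' best without Pioneer) − (others' welfare with Pioneer) = 243 − 234 = $9.

Pioneer pays $9.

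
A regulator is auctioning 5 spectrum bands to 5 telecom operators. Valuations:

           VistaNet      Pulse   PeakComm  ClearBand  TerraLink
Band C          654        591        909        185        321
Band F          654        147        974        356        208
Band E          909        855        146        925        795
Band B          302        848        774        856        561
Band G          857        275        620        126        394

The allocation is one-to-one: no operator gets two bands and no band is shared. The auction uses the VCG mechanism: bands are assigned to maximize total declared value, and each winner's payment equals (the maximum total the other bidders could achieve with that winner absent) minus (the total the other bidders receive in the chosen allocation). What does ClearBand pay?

Efficient allocation: VistaNet→Band G ($857M), Pulse→Band C ($591M), PeakComm→Band F ($974M), ClearBand→Band B ($856M), TerraLink→Band E ($795M); total welfare W = $4073M.
ClearBand receives Band B at value $856M, so the others get W − 856 = $3217M.
Without ClearBand: best allocation of the remaining 4 bidders over all 5 bands is VistaNet→Band G ($857M), Pulse→Band B ($848M), PeakComm→Band F ($974M), TerraLink→Band E ($795M), total $3474M.
VCG payment = (others' best without ClearBand) − (others' welfare with ClearBand) = 3474 − 3217 = $257M.

ClearBand pays $257M.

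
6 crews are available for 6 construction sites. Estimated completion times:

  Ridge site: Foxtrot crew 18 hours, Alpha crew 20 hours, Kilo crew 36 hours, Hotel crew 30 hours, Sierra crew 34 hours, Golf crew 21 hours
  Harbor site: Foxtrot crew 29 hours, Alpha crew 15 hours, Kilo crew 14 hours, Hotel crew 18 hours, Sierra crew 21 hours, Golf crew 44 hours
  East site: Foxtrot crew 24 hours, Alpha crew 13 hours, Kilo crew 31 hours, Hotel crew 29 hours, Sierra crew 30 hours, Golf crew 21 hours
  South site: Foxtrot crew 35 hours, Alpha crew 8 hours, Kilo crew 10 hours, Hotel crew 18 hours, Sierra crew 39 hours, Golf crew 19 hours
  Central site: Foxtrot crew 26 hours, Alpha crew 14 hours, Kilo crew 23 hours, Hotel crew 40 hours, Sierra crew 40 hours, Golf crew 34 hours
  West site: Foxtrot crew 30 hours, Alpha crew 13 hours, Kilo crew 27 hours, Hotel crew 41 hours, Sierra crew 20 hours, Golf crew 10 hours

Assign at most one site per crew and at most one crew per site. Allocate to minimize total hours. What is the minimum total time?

Optimal: Foxtrot crew→Ridge site (18 hours), Alpha crew→Central site (14 hours), Kilo crew→South site (10 hours), Hotel crew→Harbor site (18 hours), Sierra crew→East site (30 hours), Golf crew→West site (10 hours) — total 18+14+10+18+30+10 = 100 hours.
Min-entry greedy (repeatedly take the single cheapest remaining cell) gives 119 hours, worse by 19.
Next-best assignment: Foxtrot crew→Ridge site, Alpha crew→Central site, Kilo crew→South site, Hotel crew→Harbor site, Sierra crew→West site, Golf crew→East site = 101 hours.
Swapping Sierra crew↔Kilo crew (Sierra crew→South site 39 hours, Kilo crew→East site 31 hours) adds 30.
Checked against all permutations: 100 hours is optimal.

Min total: 100 hours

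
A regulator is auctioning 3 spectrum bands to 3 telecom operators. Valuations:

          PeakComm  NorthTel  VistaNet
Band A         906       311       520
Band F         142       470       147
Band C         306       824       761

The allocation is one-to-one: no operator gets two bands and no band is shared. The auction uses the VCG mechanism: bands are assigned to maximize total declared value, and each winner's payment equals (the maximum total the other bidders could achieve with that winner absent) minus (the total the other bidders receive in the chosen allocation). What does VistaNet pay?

VistaNet pays $354M.

Efficient allocation: PeakComm→Band A ($906M), NorthTel→Band F ($470M), VistaNet→Band C ($761M); total welfare W = $2137M.
VistaNet receives Band C at value $761M, so the others get W − 761 = $1376M.
Without VistaNet: best allocation of the remaining 2 bidders over all 3 bands is PeakComm→Band A ($906M), NorthTel→Band C ($824M), total $1730M.
VCG payment = (others' best without VistaNet) − (others' welfare with VistaNet) = 1730 − 1376 = $354M.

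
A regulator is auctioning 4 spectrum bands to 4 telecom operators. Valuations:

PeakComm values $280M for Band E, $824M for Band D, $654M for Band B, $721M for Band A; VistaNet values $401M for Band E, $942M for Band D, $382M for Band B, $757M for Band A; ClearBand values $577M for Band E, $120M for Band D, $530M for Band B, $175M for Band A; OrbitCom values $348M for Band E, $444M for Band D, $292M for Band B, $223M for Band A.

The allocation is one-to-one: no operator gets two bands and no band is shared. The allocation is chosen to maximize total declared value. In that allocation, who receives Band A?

PeakComm receives Band A.

Optimal: PeakComm→Band A ($721M), VistaNet→Band D ($942M), ClearBand→Band B ($530M), OrbitCom→Band E ($348M) — total 721+942+530+348 = $2541M.
Next-best assignment: PeakComm→Band A, VistaNet→Band D, ClearBand→Band E, OrbitCom→Band B = $2532M.
PeakComm's own top band is Band D ($824M), but forcing PeakComm→Band D and reassigning the rest optimally gives only $2459M — worse by 82.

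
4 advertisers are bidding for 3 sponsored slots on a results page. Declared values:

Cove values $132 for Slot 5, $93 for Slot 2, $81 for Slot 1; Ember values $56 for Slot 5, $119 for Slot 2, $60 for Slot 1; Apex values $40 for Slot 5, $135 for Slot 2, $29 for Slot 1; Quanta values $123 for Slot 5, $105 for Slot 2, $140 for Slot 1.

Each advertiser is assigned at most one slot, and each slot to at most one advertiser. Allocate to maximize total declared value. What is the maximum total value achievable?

Max total: $407

This is the linear assignment problem.
Optimal: Cove→Slot 5 ($132), Apex→Slot 2 ($135), Quanta→Slot 1 ($140) — total 132+135+140 = $407.
Row-greedy (each advertiser in turn takes its best remaining slot) gives $280, worse by 127.
Swapping Apex↔Quanta (Apex→Slot 1 $29, Quanta→Slot 2 $105) loses 141.
Checked against all permutations: $407 is optimal.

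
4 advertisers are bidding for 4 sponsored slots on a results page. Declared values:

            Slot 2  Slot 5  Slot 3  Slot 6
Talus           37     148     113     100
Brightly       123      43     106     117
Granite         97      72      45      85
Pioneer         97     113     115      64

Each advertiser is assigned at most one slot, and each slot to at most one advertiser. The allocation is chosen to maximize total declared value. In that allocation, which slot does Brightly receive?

Optimal: Talus→Slot 5 ($148), Brightly→Slot 6 ($117), Granite→Slot 2 ($97), Pioneer→Slot 3 ($115) — total 148+117+97+115 = $477.
Row-greedy (each advertiser in turn takes its best remaining slot) gives $471, worse by 6.
Next-best assignment: Talus→Slot 5, Brightly→Slot 2, Granite→Slot 6, Pioneer→Slot 3 = $471.
Swapping Pioneer↔Brightly (Pioneer→Slot 6 $64, Brightly→Slot 3 $106) loses 62.
No other one-to-one assignment exceeds $477.
Brightly's own top slot is Slot 2 ($123), but forcing Brightly→Slot 2 and reassigning the rest optimally gives only $471 — worse by 6.

Brightly receives Slot 6.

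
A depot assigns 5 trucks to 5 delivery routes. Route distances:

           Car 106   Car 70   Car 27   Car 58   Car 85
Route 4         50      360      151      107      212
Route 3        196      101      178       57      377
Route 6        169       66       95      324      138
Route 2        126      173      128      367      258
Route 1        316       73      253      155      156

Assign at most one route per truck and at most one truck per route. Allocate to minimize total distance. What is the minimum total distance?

Min total: 446 km

Optimal: Car 106→Route 4 (50 km), Car 70→Route 1 (73 km), Car 27→Route 2 (128 km), Car 58→Route 3 (57 km), Car 85→Route 6 (138 km) — total 50+73+128+57+138 = 446 km.
Column-greedy (each route in turn goes to its cheapest remaining truck) gives 457 km, worse by 11.
Next-best assignment: Car 106→Route 4, Car 70→Route 6, Car 27→Route 2, Car 58→Route 3, Car 85→Route 1 = 457 km.
No other one-to-one assignment undercuts 446 km.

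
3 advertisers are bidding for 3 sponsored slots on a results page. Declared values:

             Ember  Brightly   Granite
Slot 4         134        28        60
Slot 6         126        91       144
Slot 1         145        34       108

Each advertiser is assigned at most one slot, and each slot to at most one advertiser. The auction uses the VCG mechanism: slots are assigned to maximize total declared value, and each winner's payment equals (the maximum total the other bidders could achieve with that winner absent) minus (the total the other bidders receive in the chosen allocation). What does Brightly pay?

Brightly pays $47.

Efficient allocation: Ember→Slot 4 ($134), Brightly→Slot 6 ($91), Granite→Slot 1 ($108); total welfare W = $333.
Brightly receives Slot 6 at value $91, so the others get W − 91 = $242.
Without Brightly: best allocation of the remaining 2 bidders over all 3 slots is Ember→Slot 1 ($145), Granite→Slot 6 ($144), total $289.
VCG payment = (others' best without Brightly) − (others' welfare with Brightly) = 289 − 242 = $47.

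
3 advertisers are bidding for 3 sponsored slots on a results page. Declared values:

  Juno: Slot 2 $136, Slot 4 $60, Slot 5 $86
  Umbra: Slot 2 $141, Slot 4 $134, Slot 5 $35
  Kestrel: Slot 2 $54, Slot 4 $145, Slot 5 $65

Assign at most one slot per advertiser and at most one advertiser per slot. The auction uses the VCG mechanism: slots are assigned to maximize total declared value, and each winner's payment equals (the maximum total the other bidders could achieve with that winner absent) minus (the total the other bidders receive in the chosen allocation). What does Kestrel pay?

Kestrel pays $43.

Efficient allocation: Juno→Slot 5 ($86), Umbra→Slot 2 ($141), Kestrel→Slot 4 ($145); total welfare W = $372.
Kestrel receives Slot 4 at value $145, so the others get W − 145 = $227.
Without Kestrel: best allocation of the remaining 2 bidders over all 3 slots is Juno→Slot 2 ($136), Umbra→Slot 4 ($134), total $270.
VCG payment = (others' best without Kestrel) − (others' welfare with Kestrel) = 270 − 227 = $43.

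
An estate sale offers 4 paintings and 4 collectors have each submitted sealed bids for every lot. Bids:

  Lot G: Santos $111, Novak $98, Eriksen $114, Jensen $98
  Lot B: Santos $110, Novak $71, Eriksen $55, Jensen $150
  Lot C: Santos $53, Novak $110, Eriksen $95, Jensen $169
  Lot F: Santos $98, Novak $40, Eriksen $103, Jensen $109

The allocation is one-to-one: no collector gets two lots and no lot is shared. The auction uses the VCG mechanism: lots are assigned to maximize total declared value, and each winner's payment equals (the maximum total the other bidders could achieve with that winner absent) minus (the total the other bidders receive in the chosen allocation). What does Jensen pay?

Efficient allocation: Santos→Lot B ($110), Novak→Lot G ($98), Eriksen→Lot F ($103), Jensen→Lot C ($169); total welfare W = $480.
Jensen receives Lot C at value $169, so the others get W − 169 = $311.
Without Jensen: best allocation of the remaining 3 bidders over all 4 lots is Santos→Lot B ($110), Novak→Lot C ($110), Eriksen→Lot G ($114), total $334.
VCG payment = (others' best without Jensen) − (others' welfare with Jensen) = 334 − 311 = $23.

Jensen pays $23.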